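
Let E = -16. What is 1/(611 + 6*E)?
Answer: 1/515 ≈ 0.0019417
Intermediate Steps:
1/(611 + 6*E) = 1/(611 + 6*(-16)) = 1/(611 - 96) = 1/515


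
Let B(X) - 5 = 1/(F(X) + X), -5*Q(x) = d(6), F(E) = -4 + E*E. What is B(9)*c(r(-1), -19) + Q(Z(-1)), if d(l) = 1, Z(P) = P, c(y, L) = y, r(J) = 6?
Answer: 6422/215 ≈ 29.870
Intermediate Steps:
F(E) = -4 + E**2
Q(x) = -1/5 (Q(x) = -1/5*1 = -1/5)
B(X) = 5 + 1/(-4 + X + X**2) (B(X) = 5 + 1/((-4 + X**2) + X) = 5 + 1/(-4 + X + X**2))
B(9)*c(r(-1), -19) + Q(Z(-1)) = ((-19 + 5*9 + 5*9**2)/(-4 + 9 + 9**2))*6 - 1/5 = ((-19 + 45 + 5*81)/(-4 + 9 + 81))*6 - 1/5 = ((-19 + 45 + 405)/86)*6 - 1/5 = ((1/86)*431)*6 - 1/5 = (431/86)*6 - 1/5 = 1293/43 - 1/5 = 6422/215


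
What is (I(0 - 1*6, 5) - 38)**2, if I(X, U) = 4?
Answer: 1156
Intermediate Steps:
(I(0 - 1*6, 5) - 38)**2 = (4 - 38)**2 = (-34)**2 = 1156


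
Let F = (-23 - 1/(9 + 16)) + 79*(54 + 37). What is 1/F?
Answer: 25/179149 ≈ 0.00013955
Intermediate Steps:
F = 179149/25 (F = (-23 - 1/25) + 79*91 = (-23 - 1*1/25) + 7189 = (-23 - 1/25) + 7189 = -576/25 + 7189 = 179149/25 ≈ 7166.0)
1/F = 1/(179149/25) = 25/179149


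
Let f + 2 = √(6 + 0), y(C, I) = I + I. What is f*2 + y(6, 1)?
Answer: -2 + 2*√6 ≈ 2.8990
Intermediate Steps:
y(C, I) = 2*I
f = -2 + √6 (f = -2 + √(6 + 0) = -2 + √6 ≈ 0.44949)
f*2 + y(6, 1) = (-2 + √6)*2 + 2*1 = (-4 + 2*√6) + 2 = -2 + 2*√6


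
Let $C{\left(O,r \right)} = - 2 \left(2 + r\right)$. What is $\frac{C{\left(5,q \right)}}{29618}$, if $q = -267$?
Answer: $\frac{265}{14809} \approx 0.017895$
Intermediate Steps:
$C{\left(O,r \right)} = -4 - 2 r$
$\frac{C{\left(5,q \right)}}{29618} = \frac{-4 - -534}{29618} = \left(-4 + 534\right) \frac{1}{29618} = 530 \cdot \frac{1}{29618} = \frac{265}{14809}$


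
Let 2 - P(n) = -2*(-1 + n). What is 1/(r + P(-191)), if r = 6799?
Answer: 1/6417 ≈ 0.00015584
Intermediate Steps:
P(n) = 2*n (P(n) = 2 - (-2)*(-1 + n) = 2 - (2 - 2*n) = 2 + (-2 + 2*n) = 2*n)
1/(r + P(-191)) = 1/(6799 + 2*(-191)) = 1/(6799 - 382) = 1/6417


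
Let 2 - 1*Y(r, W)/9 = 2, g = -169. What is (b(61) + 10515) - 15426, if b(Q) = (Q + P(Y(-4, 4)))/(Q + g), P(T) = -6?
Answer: -530443/108 ≈ -4911.5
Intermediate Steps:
Y(r, W) = 0 (Y(r, W) = 18 - 9*2 = 18 - 18 = 0)
b(Q) = (-6 + Q)/(-169 + Q) (b(Q) = (Q - 6)/(Q - 169) = (-6 + Q)/(-169 + Q))
(b(61) + 10515) - 15426 = ((-6 + 61)/(-169 + 61) + 10515) - 15426 = (55/(-108) + 10515) - 15426 = (-1/108*55 + 10515) - 15426 = (-55/108 + 10515) - 15426 = 1135565/108 - 15426 = -530443/108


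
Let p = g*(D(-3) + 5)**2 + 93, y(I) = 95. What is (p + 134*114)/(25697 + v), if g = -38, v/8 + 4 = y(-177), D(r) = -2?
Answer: 15027/26425 ≈ 0.56867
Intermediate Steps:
v = 728 (v = -32 + 8*95 = -32 + 760 = 728)
p = -249 (p = -38*(-2 + 5)**2 + 93 = -38*3**2 + 93 = -38*9 + 93 = -342 + 93 = -249)
(p + 134*114)/(25697 + v) = (-249 + 134*114)/(25697 + 728) = (-249 + 15276)/26425 = 15027*(1/26425) = 15027/26425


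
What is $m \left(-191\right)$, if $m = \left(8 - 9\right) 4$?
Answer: $764$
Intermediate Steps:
$m = -4$ ($m = \left(-1\right) 4 = -4$)
$m \left(-191\right) = \left(-4\right) \left(-191\right) = 764$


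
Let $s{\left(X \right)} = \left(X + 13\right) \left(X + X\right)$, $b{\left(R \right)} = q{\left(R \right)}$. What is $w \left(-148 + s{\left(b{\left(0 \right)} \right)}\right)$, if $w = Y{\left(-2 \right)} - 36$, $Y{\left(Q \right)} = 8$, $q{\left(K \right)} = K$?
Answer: $4144$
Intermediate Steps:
$b{\left(R \right)} = R$
$w = -28$ ($w = 8 - 36 = -28$)
$s{\left(X \right)} = 2 X \left(13 + X\right)$ ($s{\left(X \right)} = \left(13 + X\right) 2 X = 2 X \left(13 + X\right)$)
$w \left(-148 + s{\left(b{\left(0 \right)} \right)}\right) = - 28 \left(-148 + 2 \cdot 0 \left(13 + 0\right)\right) = - 28 \left(-148 + 2 \cdot 0 \cdot 13\right) = - 28 \left(-148 + 0\right) = \left(-28\right) \left(-148\right) = 4144$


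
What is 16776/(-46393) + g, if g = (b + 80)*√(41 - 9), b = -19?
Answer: -16776/46393 + 244*√2 ≈ 344.71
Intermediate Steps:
g = 244*√2 (g = (-19 + 80)*√(41 - 9) = 61*√32 = 61*(4*√2) = 244*√2 ≈ 345.07)
16776/(-46393) + g = 16776/(-46393) + 244*√2 = 16776*(-1/46393) + 244*√2 = -16776/46393 + 244*√2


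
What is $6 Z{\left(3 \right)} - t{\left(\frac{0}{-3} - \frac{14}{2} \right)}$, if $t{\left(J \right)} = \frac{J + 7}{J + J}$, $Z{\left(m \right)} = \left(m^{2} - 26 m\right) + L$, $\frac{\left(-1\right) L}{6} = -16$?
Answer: $162$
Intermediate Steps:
$L = 96$ ($L = \left(-6\right) \left(-16\right) = 96$)
$Z{\left(m \right)} = 96 + m^{2} - 26 m$ ($Z{\left(m \right)} = \left(m^{2} - 26 m\right) + 96 = 96 + m^{2} - 26 m$)
$t{\left(J \right)} = \frac{7 + J}{2 J}$
$6 Z{\left(3 \right)} - t{\left(\frac{0}{-3} - \frac{14}{2} \right)} = 6 \left(96 + 3^{2} - 78\right) - \frac{7 + \left(\frac{0}{-3} - \frac{14}{2}\right)}{2 \left(\frac{0}{-3} - \frac{14}{2}\right)} = 6 \left(96 + 9 - 78\right) - \frac{7 + \left(0 \left(- \frac{1}{3}\right) - 7\right)}{2 \left(0 \left(- \frac{1}{3}\right) - 7\right)} = 6 \cdot 27 - \frac{7 + \left(0 - 7\right)}{2 \left(0 - 7\right)} = 162 - \frac{7 - 7}{2 \left(-7\right)} = 162 - \frac{1}{2} \left(- \frac{1}{7}\right) 0 = 162 - 0 = 162 + 0 = 162$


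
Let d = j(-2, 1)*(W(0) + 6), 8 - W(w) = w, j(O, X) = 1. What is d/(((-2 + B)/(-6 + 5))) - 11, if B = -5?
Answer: -9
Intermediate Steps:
W(w) = 8 - w
d = 14 (d = 1*((8 - 1*0) + 6) = 1*((8 + 0) + 6) = 1*(8 + 6) = 1*14 = 14)
d/(((-2 + B)/(-6 + 5))) - 11 = 14/((-2 - 5)/(-6 + 5)) - 11 = 14/(-7/(-1)) - 11 = 14/(-7*(-1)) - 11 = 14/7 - 11 = (⅐)*14 - 11 = 2 - 11 = -9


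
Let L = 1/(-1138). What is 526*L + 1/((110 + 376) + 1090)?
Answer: -413919/896744 ≈ -0.46158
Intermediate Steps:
L = -1/1138 ≈ -0.00087873
526*L + 1/((110 + 376) + 1090) = 526*(-1/1138) + 1/((110 + 376) + 1090) = -263/569 + 1/(486 + 1090) = -263/569 + 1/1576 = -413919/896744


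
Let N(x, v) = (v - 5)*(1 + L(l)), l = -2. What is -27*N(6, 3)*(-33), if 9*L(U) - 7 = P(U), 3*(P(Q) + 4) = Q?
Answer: -2244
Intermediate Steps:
P(Q) = -4 + Q/3
L(U) = ⅓ + U/27 (L(U) = 7/9 + (-4 + U/3)/9 = 7/9 + (-4/9 + U/27) = ⅓ + U/27)
N(x, v) = -170/27 + 34*v/27 (N(x, v) = (v - 5)*(1 + (⅓ + (1/27)*(-2))) = (-5 + v)*(1 + (⅓ - 2/27)) = (-5 + v)*(1 + 7/27) = (-5 + v)*(34/27) = -170/27 + 34*v/27)
-27*N(6, 3)*(-33) = -27*(-170/27 + (34/27)*3)*(-33) = -27*(-170/27 + 34/9)*(-33) = -27*(-68/27)*(-33) = 68*(-33) = -2244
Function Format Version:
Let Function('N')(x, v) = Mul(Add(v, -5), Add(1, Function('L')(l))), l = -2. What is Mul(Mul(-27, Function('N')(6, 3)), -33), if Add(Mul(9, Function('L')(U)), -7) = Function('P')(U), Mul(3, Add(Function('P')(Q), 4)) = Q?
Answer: -2244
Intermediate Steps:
Function('P')(Q) = Add(-4, Mul(Rational(1, 3), Q))
Function('L')(U) = Add(Rational(1, 3), Mul(Rational(1, 27), U)) (Function('L')(U) = Add(Rational(7, 9), Mul(Rational(1, 9), Add(-4, Mul(Rational(1, 3), U)))) = Add(Rational(7, 9), Add(Rational(-4, 9), Mul(Rational(1, 27), U))) = Add(Rational(1, 3), Mul(Rational(1, 27), U)))
Function('N')(x, v) = Add(Rational(-170, 27), Mul(Rational(34, 27), v)) (Function('N')(x, v) = Mul(Add(v, -5), Add(1, Add(Rational(1, 3), Mul(Rational(1, 27), -2)))) = Mul(Add(-5, v), Add(1, Add(Rational(1, 3), Rational(-2, 27)))) = Mul(Add(-5, v), Add(1, Rational(7, 27))) = Mul(Add(-5, v), Rational(34, 27)) = Add(Rational(-170, 27), Mul(Rational(34, 27), v)))
Mul(Mul(-27, Function('N')(6, 3)), -33) = Mul(Mul(-27, Add(Rational(-170, 27), Mul(Rational(34, 27), 3))), -33) = Mul(Mul(-27, Add(Rational(-170, 27), Rational(34, 9))), -33) = Mul(Mul(-27, Rational(-68, 27)), -33) = Mul(68, -33) = -2244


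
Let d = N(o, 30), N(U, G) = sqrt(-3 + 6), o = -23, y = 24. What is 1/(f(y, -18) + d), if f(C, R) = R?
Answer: -6/107 - sqrt(3)/321 ≈ -0.061471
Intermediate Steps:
N(U, G) = sqrt(3)
d = sqrt(3) ≈ 1.7320
1/(f(y, -18) + d) = 1/(-18 + sqrt(3))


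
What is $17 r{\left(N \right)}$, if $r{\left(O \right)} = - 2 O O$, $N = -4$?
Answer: $-544$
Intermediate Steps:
$r{\left(O \right)} = - 2 O^{2}$
$17 r{\left(N \right)} = 17 \left(- 2 \left(-4\right)^{2}\right) = 17 \left(\left(-2\right) 16\right) = 17 \left(-32\right) = -544$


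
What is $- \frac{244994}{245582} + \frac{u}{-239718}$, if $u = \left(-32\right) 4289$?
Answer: $- \frac{6255958339}{14717606469} \approx -0.42507$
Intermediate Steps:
$u = -137248$
$- \frac{244994}{245582} + \frac{u}{-239718} = - \frac{244994}{245582} - \frac{137248}{-239718} = \left(-244994\right) \frac{1}{245582} - - \frac{68624}{119859} = - \frac{122497}{122791} + \frac{68624}{119859} = - \frac{6255958339}{14717606469}$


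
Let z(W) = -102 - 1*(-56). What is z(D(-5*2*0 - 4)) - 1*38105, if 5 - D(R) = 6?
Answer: -38151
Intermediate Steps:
D(R) = -1 (D(R) = 5 - 1*6 = 5 - 6 = -1)
z(W) = -46 (z(W) = -102 + 56 = -46)
z(D(-5*2*0 - 4)) - 1*38105 = -46 - 1*38105 = -46 - 38105 = -38151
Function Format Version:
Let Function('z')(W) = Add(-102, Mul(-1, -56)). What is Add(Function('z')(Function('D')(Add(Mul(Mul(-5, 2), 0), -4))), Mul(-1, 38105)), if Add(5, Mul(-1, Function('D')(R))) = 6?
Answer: -38151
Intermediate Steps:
Function('D')(R) = -1 (Function('D')(R) = Add(5, Mul(-1, 6)) = Add(5, -6) = -1)
Function('z')(W) = -46 (Function('z')(W) = Add(-102, 56) = -46)
Add(Function('z')(Function('D')(Add(Mul(Mul(-5, 2), 0), -4))), Mul(-1, 38105)) = Add(-46, Mul(-1, 38105)) = Add(-46, -38105) = -38151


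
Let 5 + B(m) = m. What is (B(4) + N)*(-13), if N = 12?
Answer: -143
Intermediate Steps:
B(m) = -5 + m
(B(4) + N)*(-13) = ((-5 + 4) + 12)*(-13) = (-1 + 12)*(-13) = 11*(-13) = -143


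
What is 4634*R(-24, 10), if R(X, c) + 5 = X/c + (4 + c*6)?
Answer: 1311422/5 ≈ 2.6228e+5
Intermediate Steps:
R(X, c) = -1 + 6*c + X/c (R(X, c) = -5 + (X/c + (4 + c*6)) = -5 + (X/c + (4 + 6*c)) = -5 + (4 + 6*c + X/c) = -1 + 6*c + X/c)
4634*R(-24, 10) = 4634*(-1 + 6*10 - 24/10) = 4634*(-1 + 60 - 24*⅒) = 4634*(-1 + 60 - 12/5) = 4634*(283/5) = 1311422/5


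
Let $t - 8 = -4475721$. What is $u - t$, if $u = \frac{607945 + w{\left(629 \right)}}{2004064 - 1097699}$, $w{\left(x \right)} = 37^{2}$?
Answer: $\frac{4056630222559}{906365} \approx 4.4757 \cdot 10^{6}$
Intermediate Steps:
$w{\left(x \right)} = 1369$
$t = -4475713$ ($t = 8 - 4475721 = -4475713$)
$u = \frac{609314}{906365}$ ($u = \frac{607945 + 1369}{2004064 - 1097699} = \frac{609314}{906365} \approx 0.67226$)
$u - t = \frac{609314}{906365} - -4475713 = \frac{609314}{906365} + 4475713 = \frac{4056630222559}{906365}$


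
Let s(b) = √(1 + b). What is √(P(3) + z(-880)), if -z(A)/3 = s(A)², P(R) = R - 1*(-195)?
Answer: 9*√35 ≈ 53.245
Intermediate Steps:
P(R) = 195 + R (P(R) = R + 195 = 195 + R)
z(A) = -3 - 3*A (z(A) = -(3 + 3*A) = -3*(1 + A) = -3 - 3*A)
√(P(3) + z(-880)) = √((195 + 3) + (-3 - 3*(-880))) = √(198 + (-3 + 2640)) = √(198 + 2637) = √2835 = 9*√35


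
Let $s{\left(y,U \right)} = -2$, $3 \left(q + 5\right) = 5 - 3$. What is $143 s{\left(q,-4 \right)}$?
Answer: $-286$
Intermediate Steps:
$q = - \frac{13}{3}$ ($q = -5 + \frac{5 - 3}{3} = -5 + \frac{1}{3} \cdot 2 = -5 + \frac{2}{3} = - \frac{13}{3} \approx -4.3333$)
$143 s{\left(q,-4 \right)} = 143 \left(-2\right) = -286$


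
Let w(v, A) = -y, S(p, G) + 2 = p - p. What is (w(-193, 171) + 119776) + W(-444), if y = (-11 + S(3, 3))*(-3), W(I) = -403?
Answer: 119334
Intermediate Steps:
S(p, G) = -2 (S(p, G) = -2 + (p - p) = -2 + 0 = -2)
y = 39 (y = (-11 - 2)*(-3) = -13*(-3) = 39)
w(v, A) = -39 (w(v, A) = -1*39 = -39)
(w(-193, 171) + 119776) + W(-444) = (-39 + 119776) - 403 = 119737 - 403 = 119334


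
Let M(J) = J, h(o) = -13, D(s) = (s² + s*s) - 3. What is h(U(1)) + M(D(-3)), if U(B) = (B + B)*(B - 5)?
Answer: 2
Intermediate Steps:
U(B) = 2*B*(-5 + B) (U(B) = (2*B)*(-5 + B) = 2*B*(-5 + B))
D(s) = -3 + 2*s² (D(s) = (s² + s²) - 3 = 2*s² - 3 = -3 + 2*s²)
h(U(1)) + M(D(-3)) = -13 + (-3 + 2*(-3)²) = -13 + (-3 + 2*9) = -13 + (-3 + 18) = -13 + 15 = 2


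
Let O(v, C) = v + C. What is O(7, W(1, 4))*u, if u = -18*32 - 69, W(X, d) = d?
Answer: -7095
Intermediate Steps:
O(v, C) = C + v
u = -645 (u = -576 - 69 = -645)
O(7, W(1, 4))*u = (4 + 7)*(-645) = 11*(-645) = -7095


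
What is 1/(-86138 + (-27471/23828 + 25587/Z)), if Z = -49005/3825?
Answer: -2883188/254113527275 ≈ -1.1346e-5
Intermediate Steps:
Z = -1089/85 (Z = -49005*1/3825 = -1089/85 ≈ -12.812)
1/(-86138 + (-27471/23828 + 25587/Z)) = 1/(-86138 + (-27471/23828 + 25587/(-1089/85))) = 1/(-86138 + (-27471*1/23828 + 25587*(-85/1089))) = 1/(-86138 + (-27471/23828 - 241655/121)) = 1/(-86138 - 5761479331/2883188) = 1/(-254113527275/2883188) = -2883188/254113527275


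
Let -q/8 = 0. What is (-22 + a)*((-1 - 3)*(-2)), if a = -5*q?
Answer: -176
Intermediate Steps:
q = 0 (q = -8*0 = 0)
a = 0 (a = -5*0 = 0)
(-22 + a)*((-1 - 3)*(-2)) = (-22 + 0)*((-1 - 3)*(-2)) = -(-88)*(-2) = -22*8 = -176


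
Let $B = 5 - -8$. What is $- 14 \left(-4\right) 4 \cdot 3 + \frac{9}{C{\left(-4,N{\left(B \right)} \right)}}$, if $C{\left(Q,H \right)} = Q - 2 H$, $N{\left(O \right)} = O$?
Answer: $\frac{6717}{10} \approx 671.7$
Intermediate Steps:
$B = 13$ ($B = 5 + 8 = 13$)
$- 14 \left(-4\right) 4 \cdot 3 + \frac{9}{C{\left(-4,N{\left(B \right)} \right)}} = - 14 \left(-4\right) 4 \cdot 3 + \frac{9}{-4 - 26} = - 14 \left(\left(-16\right) 3\right) + \frac{9}{-4 - 26} = \left(-14\right) \left(-48\right) + \frac{9}{-30} = 672 + 9 \left(- \frac{1}{30}\right) = 672 - \frac{3}{10} = \frac{6717}{10}$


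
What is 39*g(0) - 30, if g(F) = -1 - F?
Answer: -69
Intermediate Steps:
39*g(0) - 30 = 39*(-1 - 1*0) - 30 = 39*(-1 + 0) - 30 = 39*(-1) - 30 = -39 - 30 = -69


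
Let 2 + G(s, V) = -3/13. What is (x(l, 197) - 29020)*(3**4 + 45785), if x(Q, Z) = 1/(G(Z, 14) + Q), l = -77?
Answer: -685481427929/515 ≈ -1.3310e+9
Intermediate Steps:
G(s, V) = -29/13 (G(s, V) = -2 - 3/13 = -29/13)
x(Q, Z) = 1/(-29/13 + Q)
(x(l, 197) - 29020)*(3**4 + 45785) = (13/(-29 + 13*(-77)) - 29020)*(3**4 + 45785) = (13/(-29 - 1001) - 29020)*(81 + 45785) = (13/(-1030) - 29020)*45866 = (13*(-1/1030) - 29020)*45866 = (-13/1030 - 29020)*45866 = -29890613/1030*45866 = -685481427929/515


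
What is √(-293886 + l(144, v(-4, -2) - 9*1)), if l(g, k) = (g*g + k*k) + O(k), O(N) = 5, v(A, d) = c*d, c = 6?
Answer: 8*I*√4261 ≈ 522.21*I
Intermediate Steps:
v(A, d) = 6*d
l(g, k) = 5 + g² + k² (l(g, k) = (g*g + k*k) + 5 = (g² + k²) + 5 = 5 + g² + k²)
√(-293886 + l(144, v(-4, -2) - 9*1)) = √(-293886 + (5 + 144² + (6*(-2) - 9*1)²)) = √(-293886 + (5 + 20736 + (-12 - 9)²)) = √(-293886 + (5 + 20736 + (-21)²)) = √(-293886 + (5 + 20736 + 441)) = √(-293886 + 21182) = √(-272704) = 8*I*√4261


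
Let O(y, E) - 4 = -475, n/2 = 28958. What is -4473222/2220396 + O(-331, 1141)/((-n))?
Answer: -21502109903/10716371228 ≈ -2.0065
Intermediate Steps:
n = 57916 (n = 2*28958 = 57916)
O(y, E) = -471 (O(y, E) = 4 - 475 = -471)
-4473222/2220396 + O(-331, 1141)/((-n)) = -4473222/2220396 - 471/((-1*57916)) = -4473222*1/2220396 - 471/(-57916) = -745537/370066 - 471*(-1/57916) = -745537/370066 + 471/57916 = -21502109903/10716371228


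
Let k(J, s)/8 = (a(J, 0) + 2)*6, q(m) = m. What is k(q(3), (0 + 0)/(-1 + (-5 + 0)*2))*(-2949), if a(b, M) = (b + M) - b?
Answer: -283104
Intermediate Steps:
a(b, M) = M (a(b, M) = (M + b) - b = M)
k(J, s) = 96 (k(J, s) = 8*((0 + 2)*6) = 8*(2*6) = 8*12 = 96)
k(q(3), (0 + 0)/(-1 + (-5 + 0)*2))*(-2949) = 96*(-2949) = -283104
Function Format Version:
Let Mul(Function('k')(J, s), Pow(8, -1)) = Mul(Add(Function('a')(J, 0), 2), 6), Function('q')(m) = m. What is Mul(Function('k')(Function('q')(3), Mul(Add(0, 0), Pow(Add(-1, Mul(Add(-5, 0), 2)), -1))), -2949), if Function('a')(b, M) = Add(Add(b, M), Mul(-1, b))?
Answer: -283104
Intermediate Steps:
Function('a')(b, M) = M (Function('a')(b, M) = Add(Add(M, b), Mul(-1, b)) = M)
Function('k')(J, s) = 96 (Function('k')(J, s) = Mul(8, Mul(Add(0, 2), 6)) = Mul(8, Mul(2, 6)) = Mul(8, 12) = 96)
Mul(Function('k')(Function('q')(3), Mul(Add(0, 0), Pow(Add(-1, Mul(Add(-5, 0), 2)), -1))), -2949) = Mul(96, -2949) = -283104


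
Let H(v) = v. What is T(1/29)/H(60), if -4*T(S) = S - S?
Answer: 0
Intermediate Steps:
T(S) = 0 (T(S) = -(S - S)/4 = -¼*0 = 0)
T(1/29)/H(60) = 0/60 = 0*(1/60) = 0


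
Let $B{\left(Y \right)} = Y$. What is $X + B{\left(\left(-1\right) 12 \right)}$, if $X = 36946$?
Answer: $36934$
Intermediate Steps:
$X + B{\left(\left(-1\right) 12 \right)} = 36946 - 12 = 36934$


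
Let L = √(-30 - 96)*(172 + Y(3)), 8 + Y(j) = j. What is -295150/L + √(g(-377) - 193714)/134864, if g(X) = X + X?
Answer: I*(3507*√48617 + 9951277400*√14)/236484024 ≈ 157.45*I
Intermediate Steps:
g(X) = 2*X
Y(j) = -8 + j
L = 501*I*√14 (L = √(-30 - 96)*(172 + (-8 + 3)) = √(-126)*(172 - 5) = (3*I*√14)*167 = 501*I*√14 ≈ 1874.6*I)
-295150/L + √(g(-377) - 193714)/134864 = -295150*(-I*√14/7014) + √(2*(-377) - 193714)/134864 = -(-147575)*I*√14/3507 + √(-754 - 193714)*(1/134864) = 147575*I*√14/3507 + √(-194468)*(1/134864) = 147575*I*√14/3507 + (2*I*√48617)*(1/134864) = 147575*I*√14/3507 + I*√48617/67432 = I*√48617/67432 + 147575*I*√14/3507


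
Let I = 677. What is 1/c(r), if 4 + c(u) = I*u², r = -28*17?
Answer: 1/153391948 ≈ 6.5192e-9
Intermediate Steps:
r = -476
c(u) = -4 + 677*u²
1/c(r) = 1/(-4 + 677*(-476)²) = 1/(-4 + 677*226576) = 1/(-4 + 153391952) = 1/153391948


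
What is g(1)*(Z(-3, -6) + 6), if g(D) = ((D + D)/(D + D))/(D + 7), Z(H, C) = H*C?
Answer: 3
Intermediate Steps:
Z(H, C) = C*H
g(D) = 1/(7 + D) (g(D) = ((2*D)/((2*D)))/(7 + D) = ((2*D)*(1/(2*D)))/(7 + D) = 1/(7 + D))
g(1)*(Z(-3, -6) + 6) = (-6*(-3) + 6)/(7 + 1) = (18 + 6)/8 = (1/8)*24 = 3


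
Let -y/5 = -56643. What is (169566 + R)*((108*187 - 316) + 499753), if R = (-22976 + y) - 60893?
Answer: 191698849296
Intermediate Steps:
y = 283215 (y = -5*(-56643) = 283215)
R = 199346 (R = (-22976 + 283215) - 60893 = 260239 - 60893 = 199346)
(169566 + R)*((108*187 - 316) + 499753) = (169566 + 199346)*((108*187 - 316) + 499753) = 368912*((20196 - 316) + 499753) = 368912*(19880 + 499753) = 368912*519633 = 191698849296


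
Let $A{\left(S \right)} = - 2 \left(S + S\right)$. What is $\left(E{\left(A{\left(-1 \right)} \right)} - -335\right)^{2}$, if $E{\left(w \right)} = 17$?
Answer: $123904$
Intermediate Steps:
$A{\left(S \right)} = - 4 S$ ($A{\left(S \right)} = - 2 \cdot 2 S = - 4 S$)
$\left(E{\left(A{\left(-1 \right)} \right)} - -335\right)^{2} = \left(17 - -335\right)^{2} = \left(17 + 335\right)^{2} = 352^{2} = 123904$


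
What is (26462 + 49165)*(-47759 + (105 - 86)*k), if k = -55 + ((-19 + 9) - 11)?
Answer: -3721075281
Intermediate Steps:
k = -76 (k = -55 + (-10 - 11) = -55 - 21 = -76)
(26462 + 49165)*(-47759 + (105 - 86)*k) = (26462 + 49165)*(-47759 + (105 - 86)*(-76)) = 75627*(-47759 + 19*(-76)) = 75627*(-47759 - 1444) = 75627*(-49203) = -3721075281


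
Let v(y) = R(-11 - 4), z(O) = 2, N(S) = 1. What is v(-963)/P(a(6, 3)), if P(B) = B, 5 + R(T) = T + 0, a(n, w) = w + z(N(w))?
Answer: -4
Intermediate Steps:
a(n, w) = 2 + w (a(n, w) = w + 2 = 2 + w)
R(T) = -5 + T (R(T) = -5 + (T + 0) = -5 + T)
v(y) = -20 (v(y) = -5 + (-11 - 4) = -5 - 15 = -20)
v(-963)/P(a(6, 3)) = -20/(2 + 3) = -20/5 = -20*⅕ = -4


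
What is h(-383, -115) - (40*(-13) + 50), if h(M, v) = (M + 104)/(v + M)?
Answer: 78113/166 ≈ 470.56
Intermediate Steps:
h(M, v) = (104 + M)/(M + v)
h(-383, -115) - (40*(-13) + 50) = (104 - 383)/(-383 - 115) - (40*(-13) + 50) = -279/(-498) - (-520 + 50) = -1/498*(-279) - 1*(-470) = 93/166 + 470 = 78113/166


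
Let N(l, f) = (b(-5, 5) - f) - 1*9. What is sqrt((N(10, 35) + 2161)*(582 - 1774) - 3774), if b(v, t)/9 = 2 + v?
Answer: I*sqrt(2495054) ≈ 1579.6*I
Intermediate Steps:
b(v, t) = 18 + 9*v (b(v, t) = 9*(2 + v) = 18 + 9*v)
N(l, f) = -36 - f (N(l, f) = ((18 + 9*(-5)) - f) - 1*9 = ((18 - 45) - f) - 9 = (-27 - f) - 9 = -36 - f)
sqrt((N(10, 35) + 2161)*(582 - 1774) - 3774) = sqrt(((-36 - 1*35) + 2161)*(582 - 1774) - 3774) = sqrt(((-36 - 35) + 2161)*(-1192) - 3774) = sqrt((-71 + 2161)*(-1192) - 3774) = sqrt(2090*(-1192) - 3774) = sqrt(-2491280 - 3774) = sqrt(-2495054) = I*sqrt(2495054)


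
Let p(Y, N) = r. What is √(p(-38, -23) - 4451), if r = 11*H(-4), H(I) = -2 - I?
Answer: I*√4429 ≈ 66.551*I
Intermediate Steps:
r = 22 (r = 11*(-2 - 1*(-4)) = 11*(-2 + 4) = 11*2 = 22)
p(Y, N) = 22
√(p(-38, -23) - 4451) = √(22 - 4451) = √(-4429) = I*√4429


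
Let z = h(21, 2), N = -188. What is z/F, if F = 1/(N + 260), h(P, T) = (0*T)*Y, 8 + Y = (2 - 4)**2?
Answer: 0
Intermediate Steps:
Y = -4 (Y = -8 + (2 - 4)**2 = -8 + (-2)**2 = -8 + 4 = -4)
h(P, T) = 0 (h(P, T) = (0*T)*(-4) = 0*(-4) = 0)
F = 1/72 (F = 1/(-188 + 260) = 1/72 ≈ 0.013889)
z = 0
z/F = 0/(1/72) = 0*72 = 0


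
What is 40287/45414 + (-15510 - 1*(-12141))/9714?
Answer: 6620782/12254211 ≈ 0.54029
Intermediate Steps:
40287/45414 + (-15510 - 1*(-12141))/9714 = 40287*(1/45414) + (-15510 + 12141)*(1/9714) = 13429/15138 - 3369*1/9714 = 13429/15138 - 1123/3238 = 6620782/12254211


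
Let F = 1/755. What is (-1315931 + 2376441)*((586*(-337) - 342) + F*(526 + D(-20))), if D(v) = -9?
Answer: -31678834209506/151 ≈ -2.0979e+11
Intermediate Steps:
F = 1/755 ≈ 0.0013245
(-1315931 + 2376441)*((586*(-337) - 342) + F*(526 + D(-20))) = (-1315931 + 2376441)*((586*(-337) - 342) + (526 - 9)/755) = 1060510*((-197482 - 342) + (1/755)*517) = 1060510*(-197824 + 517/755) = 1060510*(-149356603/755) = -31678834209506/151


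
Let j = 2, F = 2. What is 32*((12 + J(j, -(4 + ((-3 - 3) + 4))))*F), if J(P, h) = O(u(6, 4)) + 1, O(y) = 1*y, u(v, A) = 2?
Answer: 960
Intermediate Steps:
O(y) = y
J(P, h) = 3 (J(P, h) = 2 + 1 = 3)
32*((12 + J(j, -(4 + ((-3 - 3) + 4))))*F) = 32*((12 + 3)*2) = 32*(15*2) = 32*30 = 960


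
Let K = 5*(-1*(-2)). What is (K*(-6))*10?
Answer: -600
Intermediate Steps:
K = 10 (K = 5*2 = 10)
(K*(-6))*10 = (10*(-6))*10 = -60*10 = -600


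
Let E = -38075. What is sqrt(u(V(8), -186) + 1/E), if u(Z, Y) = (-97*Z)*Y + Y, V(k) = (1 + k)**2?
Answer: sqrt(84733322180077)/7615 ≈ 1208.8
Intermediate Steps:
u(Z, Y) = Y - 97*Y*Z (u(Z, Y) = -97*Y*Z + Y = Y - 97*Y*Z)
sqrt(u(V(8), -186) + 1/E) = sqrt(-186*(1 - 97*(1 + 8)**2) + 1/(-38075)) = sqrt(-186*(1 - 97*9**2) - 1/38075) = sqrt(-186*(1 - 97*81) - 1/38075) = sqrt(-186*(1 - 7857) - 1/38075) = sqrt(-186*(-7856) - 1/38075) = sqrt(1461216 - 1/38075) = sqrt(55635799199/38075) = sqrt(84733322180077)/7615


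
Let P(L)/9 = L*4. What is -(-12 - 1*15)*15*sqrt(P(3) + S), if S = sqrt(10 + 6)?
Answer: 1620*sqrt(7) ≈ 4286.1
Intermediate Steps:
P(L) = 36*L (P(L) = 9*(L*4) = 9*(4*L) = 36*L)
S = 4 (S = sqrt(16) = 4)
-(-12 - 1*15)*15*sqrt(P(3) + S) = -(-12 - 1*15)*15*sqrt(36*3 + 4) = -(-12 - 15)*15*sqrt(108 + 4) = -(-27*15)*sqrt(112) = -(-405)*4*sqrt(7) = -(-1620)*sqrt(7) = 1620*sqrt(7)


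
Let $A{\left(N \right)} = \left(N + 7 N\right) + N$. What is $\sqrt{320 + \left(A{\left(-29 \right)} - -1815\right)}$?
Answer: $\sqrt{1874} \approx 43.29$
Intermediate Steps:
$A{\left(N \right)} = 9 N$ ($A{\left(N \right)} = 8 N + N = 9 N$)
$\sqrt{320 + \left(A{\left(-29 \right)} - -1815\right)} = \sqrt{320 + \left(9 \left(-29\right) - -1815\right)} = \sqrt{320 + \left(-261 + 1815\right)} = \sqrt{320 + 1554} = \sqrt{1874}$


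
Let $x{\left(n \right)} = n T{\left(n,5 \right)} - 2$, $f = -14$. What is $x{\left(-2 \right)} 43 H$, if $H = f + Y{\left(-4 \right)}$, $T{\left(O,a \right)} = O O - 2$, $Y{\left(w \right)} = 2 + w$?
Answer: $4128$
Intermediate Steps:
$T{\left(O,a \right)} = -2 + O^{2}$ ($T{\left(O,a \right)} = O^{2} - 2 = -2 + O^{2}$)
$H = -16$ ($H = -14 + \left(2 - 4\right) = -14 - 2 = -16$)
$x{\left(n \right)} = -2 + n \left(-2 + n^{2}\right)$ ($x{\left(n \right)} = n \left(-2 + n^{2}\right) - 2 = -2 + n \left(-2 + n^{2}\right)$)
$x{\left(-2 \right)} 43 H = \left(-2 - 2 \left(-2 + \left(-2\right)^{2}\right)\right) 43 \left(-16\right) = \left(-2 - 2 \left(-2 + 4\right)\right) 43 \left(-16\right) = \left(-2 - 4\right) 43 \left(-16\right) = \left(-6\right) 43 \left(-16\right) = \left(-258\right) \left(-16\right) = 4128$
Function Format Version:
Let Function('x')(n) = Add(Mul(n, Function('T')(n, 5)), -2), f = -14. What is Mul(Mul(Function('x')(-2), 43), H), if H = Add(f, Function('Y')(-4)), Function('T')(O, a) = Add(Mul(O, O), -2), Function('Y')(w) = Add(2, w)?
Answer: 4128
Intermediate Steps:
Function('T')(O, a) = Add(-2, Pow(O, 2)) (Function('T')(O, a) = Add(Pow(O, 2), -2) = Add(-2, Pow(O, 2)))
H = -16 (H = Add(-14, Add(2, -4)) = Add(-14, -2) = -16)
Function('x')(n) = Add(-2, Mul(n, Add(-2, Pow(n, 2)))) (Function('x')(n) = Add(Mul(n, Add(-2, Pow(n, 2))), -2) = Add(-2, Mul(n, Add(-2, Pow(n, 2)))))
Mul(Mul(Function('x')(-2), 43), H) = Mul(Mul(Add(-2, Mul(-2, Add(-2, Pow(-2, 2)))), 43), -16) = Mul(Mul(Add(-2, Mul(-2, Add(-2, 4))), 43), -16) = Mul(Mul(Add(-2, Mul(-2, 2)), 43), -16) = Mul(Mul(Add(-2, -4), 43), -16) = Mul(Mul(-6, 43), -16) = Mul(-258, -16) = 4128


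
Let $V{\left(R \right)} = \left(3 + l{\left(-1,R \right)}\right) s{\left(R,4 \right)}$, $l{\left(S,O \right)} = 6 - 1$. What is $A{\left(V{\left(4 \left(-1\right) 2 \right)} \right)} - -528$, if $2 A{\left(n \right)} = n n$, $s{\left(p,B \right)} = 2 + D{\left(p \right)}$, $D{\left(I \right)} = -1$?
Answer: $560$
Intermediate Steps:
$l{\left(S,O \right)} = 5$
$s{\left(p,B \right)} = 1$ ($s{\left(p,B \right)} = 2 - 1 = 1$)
$V{\left(R \right)} = 8$ ($V{\left(R \right)} = \left(3 + 5\right) 1 = 8 \cdot 1 = 8$)
$A{\left(n \right)} = \frac{n^{2}}{2}$ ($A{\left(n \right)} = \frac{n n}{2} = \frac{n^{2}}{2}$)
$A{\left(V{\left(4 \left(-1\right) 2 \right)} \right)} - -528 = \frac{8^{2}}{2} - -528 = \frac{1}{2} \cdot 64 + 528 = 32 + 528 = 560$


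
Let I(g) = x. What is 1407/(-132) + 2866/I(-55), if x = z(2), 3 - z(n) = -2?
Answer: 123759/220 ≈ 562.54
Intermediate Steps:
z(n) = 5 (z(n) = 3 - 1*(-2) = 3 + 2 = 5)
x = 5
I(g) = 5
1407/(-132) + 2866/I(-55) = 1407/(-132) + 2866/5 = 1407*(-1/132) + 2866*(⅕) = -469/44 + 2866/5 = 123759/220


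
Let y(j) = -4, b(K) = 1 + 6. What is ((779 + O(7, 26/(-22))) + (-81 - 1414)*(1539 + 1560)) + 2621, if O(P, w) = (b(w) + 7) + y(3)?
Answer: -4629595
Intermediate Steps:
b(K) = 7
O(P, w) = 10 (O(P, w) = (7 + 7) - 4 = 14 - 4 = 10)
((779 + O(7, 26/(-22))) + (-81 - 1414)*(1539 + 1560)) + 2621 = ((779 + 10) + (-81 - 1414)*(1539 + 1560)) + 2621 = (789 - 1495*3099) + 2621 = (789 - 4633005) + 2621 = -4632216 + 2621 = -4629595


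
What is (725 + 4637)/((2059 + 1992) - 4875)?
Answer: -2681/412 ≈ -6.5073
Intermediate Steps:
(725 + 4637)/((2059 + 1992) - 4875) = 5362/(4051 - 4875) = 5362/(-824) = 5362*(-1/824) = -2681/412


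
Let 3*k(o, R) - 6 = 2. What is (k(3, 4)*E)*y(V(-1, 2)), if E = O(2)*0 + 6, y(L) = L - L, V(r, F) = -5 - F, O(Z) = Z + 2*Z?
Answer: 0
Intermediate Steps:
k(o, R) = 8/3 (k(o, R) = 2 + (⅓)*2 = 2 + ⅔ = 8/3)
O(Z) = 3*Z
y(L) = 0
E = 6 (E = (3*2)*0 + 6 = 6*0 + 6 = 0 + 6 = 6)
(k(3, 4)*E)*y(V(-1, 2)) = ((8/3)*6)*0 = 16*0 = 0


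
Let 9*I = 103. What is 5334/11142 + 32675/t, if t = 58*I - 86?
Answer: 22028803/386256 ≈ 57.032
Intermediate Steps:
I = 103/9 (I = (⅑)*103 = 103/9 ≈ 11.444)
t = 5200/9 (t = 58*(103/9) - 86 = 5974/9 - 86 = 5200/9 ≈ 577.78)
5334/11142 + 32675/t = 5334/11142 + 32675/(5200/9) = 5334*(1/11142) + 32675*(9/5200) = 889/1857 + 11763/208 = 22028803/386256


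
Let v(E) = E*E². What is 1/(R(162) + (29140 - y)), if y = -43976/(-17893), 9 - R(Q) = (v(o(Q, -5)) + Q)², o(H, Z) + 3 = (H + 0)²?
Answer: -17893/5842052418460325549258625338596 ≈ -3.0628e-27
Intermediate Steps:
o(H, Z) = -3 + H² (o(H, Z) = -3 + (H + 0)² = -3 + H²)
v(E) = E³
R(Q) = 9 - (Q + (-3 + Q²)³)² (R(Q) = 9 - ((-3 + Q²)³ + Q)² = 9 - (Q + (-3 + Q²)³)²)
y = 43976/17893 (y = -43976*(-1/17893) = 43976/17893 ≈ 2.4577)
1/(R(162) + (29140 - y)) = 1/((9 - (162 + (-3 + 162²)³)²) + (29140 - 1*43976/17893)) = 1/((9 - (162 + (-3 + 26244)³)²) + (29140 - 43976/17893)) = 1/((9 - (162 + 26241³)²) + 521358044/17893) = 1/((9 - (162 + 18069292315521)²) + 521358044/17893) = 1/((9 - 1*18069292315683²) + 521358044/17893) = 1/((9 - 1*326499324789600712527756489) + 521358044/17893) = 1/((9 - 326499324789600712527756489) + 521358044/17893) = 1/(-326499324789600712527756480 + 521358044/17893) = 1/(-5842052418460325549258625338596/17893) = -17893/5842052418460325549258625338596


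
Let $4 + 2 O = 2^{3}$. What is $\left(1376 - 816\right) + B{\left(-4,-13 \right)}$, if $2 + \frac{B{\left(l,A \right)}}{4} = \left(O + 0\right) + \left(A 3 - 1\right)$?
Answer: $400$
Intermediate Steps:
$O = 2$ ($O = -2 + \frac{2^{3}}{2} = -2 + \frac{1}{2} \cdot 8 = -2 + 4 = 2$)
$B{\left(l,A \right)} = -4 + 12 A$ ($B{\left(l,A \right)} = -8 + 4 \left(\left(2 + 0\right) + \left(A 3 - 1\right)\right) = -8 + 4 \left(2 + \left(3 A - 1\right)\right) = -8 + 4 \left(2 + \left(-1 + 3 A\right)\right) = -8 + 4 \left(1 + 3 A\right) = -8 + \left(4 + 12 A\right) = -4 + 12 A$)
$\left(1376 - 816\right) + B{\left(-4,-13 \right)} = \left(1376 - 816\right) + \left(-4 + 12 \left(-13\right)\right) = 560 - 160 = 400$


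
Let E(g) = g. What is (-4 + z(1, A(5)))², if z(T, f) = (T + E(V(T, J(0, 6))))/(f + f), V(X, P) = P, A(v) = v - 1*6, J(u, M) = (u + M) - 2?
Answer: 169/4 ≈ 42.250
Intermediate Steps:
J(u, M) = -2 + M + u (J(u, M) = (M + u) - 2 = -2 + M + u)
A(v) = -6 + v (A(v) = v - 6 = -6 + v)
z(T, f) = (4 + T)/(2*f) (z(T, f) = (T + (-2 + 6 + 0))/(f + f) = (T + 4)/((2*f)) = (4 + T)*(1/(2*f)) = (4 + T)/(2*f))
(-4 + z(1, A(5)))² = (-4 + (4 + 1)/(2*(-6 + 5)))² = (-4 + (½)*5/(-1))² = (-4 + (½)*(-1)*5)² = (-4 - 5/2)² = (-13/2)² = 169/4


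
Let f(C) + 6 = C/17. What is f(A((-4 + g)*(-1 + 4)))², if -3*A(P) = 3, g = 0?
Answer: 10609/289 ≈ 36.709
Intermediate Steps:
A(P) = -1 (A(P) = -⅓*3 = -1)
f(C) = -6 + C/17
f(A((-4 + g)*(-1 + 4)))² = (-6 + (1/17)*(-1))² = (-6 - 1/17)² = (-103/17)² = 10609/289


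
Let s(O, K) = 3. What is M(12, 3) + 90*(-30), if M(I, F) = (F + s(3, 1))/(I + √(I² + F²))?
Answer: -2708 + 2*√17 ≈ -2699.8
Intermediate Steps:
M(I, F) = (3 + F)/(I + √(F² + I²)) (M(I, F) = (F + 3)/(I + √(I² + F²)) = (3 + F)/(I + √(F² + I²)))
M(12, 3) + 90*(-30) = (3 + 3)/(12 + √(3² + 12²)) + 90*(-30) = 6/(12 + √(9 + 144)) - 2700 = 6/(12 + √153) - 2700 = 6/(12 + 3*√17) - 2700 = -2700 + 6/(12 + 3*√17)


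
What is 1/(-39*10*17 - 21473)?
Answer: -1/28103 ≈ -3.5583e-5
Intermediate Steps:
1/(-39*10*17 - 21473) = 1/(-390*17 - 21473) = 1/(-6630 - 21473) = 1/(-28103) = -1/28103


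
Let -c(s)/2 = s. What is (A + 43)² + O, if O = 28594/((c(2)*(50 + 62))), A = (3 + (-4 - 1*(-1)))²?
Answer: 399879/224 ≈ 1785.2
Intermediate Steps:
c(s) = -2*s
A = 0 (A = (3 + (-4 + 1))² = (3 - 3)² = 0² = 0)
O = -14297/224 (O = 28594/(((-2*2)*(50 + 62))) = 28594/((-4*112)) = 28594/(-448) = 28594*(-1/448) = -14297/224 ≈ -63.826)
(A + 43)² + O = (0 + 43)² - 14297/224 = 43² - 14297/224 = 1849 - 14297/224 = 399879/224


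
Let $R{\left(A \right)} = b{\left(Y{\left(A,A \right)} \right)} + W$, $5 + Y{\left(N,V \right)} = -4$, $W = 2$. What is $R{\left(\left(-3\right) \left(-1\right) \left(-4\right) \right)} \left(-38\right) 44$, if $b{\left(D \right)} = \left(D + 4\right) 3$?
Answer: $21736$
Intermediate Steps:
$Y{\left(N,V \right)} = -9$ ($Y{\left(N,V \right)} = -5 - 4 = -9$)
$b{\left(D \right)} = 12 + 3 D$ ($b{\left(D \right)} = \left(4 + D\right) 3 = 12 + 3 D$)
$R{\left(A \right)} = -13$ ($R{\left(A \right)} = \left(12 + 3 \left(-9\right)\right) + 2 = \left(12 - 27\right) + 2 = -15 + 2 = -13$)
$R{\left(\left(-3\right) \left(-1\right) \left(-4\right) \right)} \left(-38\right) 44 = \left(-13\right) \left(-38\right) 44 = 494 \cdot 44 = 21736$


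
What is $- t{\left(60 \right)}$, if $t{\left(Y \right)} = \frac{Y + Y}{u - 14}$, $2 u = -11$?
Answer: $\frac{80}{13} \approx 6.1538$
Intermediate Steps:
$u = - \frac{11}{2}$ ($u = \frac{1}{2} \left(-11\right) = - \frac{11}{2} \approx -5.5$)
$t{\left(Y \right)} = - \frac{4 Y}{39}$ ($t{\left(Y \right)} = \frac{Y + Y}{- \frac{11}{2} - 14} = \frac{2 Y}{- \frac{39}{2}} = 2 Y \left(- \frac{2}{39}\right) = - \frac{4 Y}{39}$)
$- t{\left(60 \right)} = - \frac{\left(-4\right) 60}{39} = \left(-1\right) \left(- \frac{80}{13}\right) = \frac{80}{13}$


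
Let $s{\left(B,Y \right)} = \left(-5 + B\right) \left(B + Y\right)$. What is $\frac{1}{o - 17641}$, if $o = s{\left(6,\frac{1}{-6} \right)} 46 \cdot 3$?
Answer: $- \frac{1}{16836} \approx -5.9397 \cdot 10^{-5}$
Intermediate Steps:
$o = 805$ ($o = \left(6^{2} - 30 - \frac{5}{-6} + \frac{6}{-6}\right) 46 \cdot 3 = \left(36 - 30 - - \frac{5}{6} + 6 \left(- \frac{1}{6}\right)\right) 46 \cdot 3 = \left(36 - 30 + \frac{5}{6} - 1\right) 46 \cdot 3 = \frac{35}{6} \cdot 46 \cdot 3 = \frac{805}{3} \cdot 3 = 805$)
$\frac{1}{o - 17641} = \frac{1}{805 - 17641} = \frac{1}{-16836} = - \frac{1}{16836}$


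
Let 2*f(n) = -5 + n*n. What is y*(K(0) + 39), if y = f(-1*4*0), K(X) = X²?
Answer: -195/2 ≈ -97.500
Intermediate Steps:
f(n) = -5/2 + n²/2 (f(n) = (-5 + n*n)/2 = (-5 + n²)/2 = -5/2 + n²/2)
y = -5/2 (y = -5/2 + (-1*4*0)²/2 = -5/2 + (-4*0)²/2 = -5/2 + (½)*0² = -5/2 + (½)*0 = -5/2 + 0 = -5/2 ≈ -2.5000)
y*(K(0) + 39) = -5*(0² + 39)/2 = -5*(0 + 39)/2 = -5/2*39 = -195/2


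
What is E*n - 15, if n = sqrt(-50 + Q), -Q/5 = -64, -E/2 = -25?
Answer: -15 + 150*sqrt(30) ≈ 806.58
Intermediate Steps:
E = 50 (E = -2*(-25) = 50)
Q = 320 (Q = -5*(-64) = 320)
n = 3*sqrt(30) (n = sqrt(-50 + 320) = sqrt(270) = 3*sqrt(30) ≈ 16.432)
E*n - 15 = 50*(3*sqrt(30)) - 15 = 150*sqrt(30) - 15 = -15 + 150*sqrt(30)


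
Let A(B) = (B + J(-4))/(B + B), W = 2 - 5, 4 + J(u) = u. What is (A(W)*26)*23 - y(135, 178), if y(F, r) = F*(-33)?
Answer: 16654/3 ≈ 5551.3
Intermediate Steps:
J(u) = -4 + u
y(F, r) = -33*F
W = -3
A(B) = (-8 + B)/(2*B) (A(B) = (B + (-4 - 4))/(B + B) = (B - 8)/((2*B)) = (-8 + B)*(1/(2*B)) = (-8 + B)/(2*B))
(A(W)*26)*23 - y(135, 178) = (((½)*(-8 - 3)/(-3))*26)*23 - (-33)*135 = (((½)*(-⅓)*(-11))*26)*23 - 1*(-4455) = ((11/6)*26)*23 + 4455 = (143/3)*23 + 4455 = 3289/3 + 4455 = 16654/3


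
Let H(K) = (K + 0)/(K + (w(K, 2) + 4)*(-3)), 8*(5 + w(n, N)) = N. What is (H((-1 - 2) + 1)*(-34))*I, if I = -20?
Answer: -5440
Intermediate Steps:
w(n, N) = -5 + N/8
H(K) = K/(9/4 + K) (H(K) = (K + 0)/(K + ((-5 + (⅛)*2) + 4)*(-3)) = K/(K + ((-5 + ¼) + 4)*(-3)) = K/(K + (-19/4 + 4)*(-3)) = K/(K - ¾*(-3)) = K/(K + 9/4) = K/(9/4 + K))
(H((-1 - 2) + 1)*(-34))*I = ((4*((-1 - 2) + 1)/(9 + 4*((-1 - 2) + 1)))*(-34))*(-20) = ((4*(-3 + 1)/(9 + 4*(-3 + 1)))*(-34))*(-20) = ((4*(-2)/(9 + 4*(-2)))*(-34))*(-20) = ((4*(-2)/(9 - 8))*(-34))*(-20) = ((4*(-2)/1)*(-34))*(-20) = ((4*(-2)*1)*(-34))*(-20) = -8*(-34)*(-20) = 272*(-20) = -5440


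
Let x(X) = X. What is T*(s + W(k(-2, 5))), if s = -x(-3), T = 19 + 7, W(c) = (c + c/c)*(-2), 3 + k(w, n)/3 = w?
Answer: 806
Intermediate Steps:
k(w, n) = -9 + 3*w
W(c) = -2 - 2*c (W(c) = (c + 1)*(-2) = (1 + c)*(-2) = -2 - 2*c)
T = 26
s = 3 (s = -1*(-3) = 3)
T*(s + W(k(-2, 5))) = 26*(3 + (-2 - 2*(-9 + 3*(-2)))) = 26*(3 + (-2 - 2*(-9 - 6))) = 26*(3 + (-2 - 2*(-15))) = 26*(3 + (-2 + 30)) = 26*(3 + 28) = 26*31 = 806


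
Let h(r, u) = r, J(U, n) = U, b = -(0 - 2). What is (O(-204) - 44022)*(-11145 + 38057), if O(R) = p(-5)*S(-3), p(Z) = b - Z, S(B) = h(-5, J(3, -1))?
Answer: -1185661984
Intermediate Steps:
b = 2 (b = -1*(-2) = 2)
S(B) = -5
p(Z) = 2 - Z
O(R) = -35 (O(R) = (2 - 1*(-5))*(-5) = (2 + 5)*(-5) = 7*(-5) = -35)
(O(-204) - 44022)*(-11145 + 38057) = (-35 - 44022)*(-11145 + 38057) = -44057*26912 = -1185661984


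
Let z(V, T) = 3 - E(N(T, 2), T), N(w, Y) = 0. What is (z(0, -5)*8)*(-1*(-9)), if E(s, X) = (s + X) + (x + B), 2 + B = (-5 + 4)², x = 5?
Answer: 288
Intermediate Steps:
B = -1 (B = -2 + (-5 + 4)² = -2 + (-1)² = -2 + 1 = -1)
E(s, X) = 4 + X + s (E(s, X) = (s + X) + (5 - 1) = (X + s) + 4 = 4 + X + s)
z(V, T) = -1 - T (z(V, T) = 3 - (4 + T + 0) = 3 - (4 + T) = 3 + (-4 - T) = -1 - T)
(z(0, -5)*8)*(-1*(-9)) = ((-1 - 1*(-5))*8)*(-1*(-9)) = ((-1 + 5)*8)*9 = (4*8)*9 = 32*9 = 288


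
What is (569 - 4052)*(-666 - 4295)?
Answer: 17279163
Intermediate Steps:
(569 - 4052)*(-666 - 4295) = -3483*(-4961) = 17279163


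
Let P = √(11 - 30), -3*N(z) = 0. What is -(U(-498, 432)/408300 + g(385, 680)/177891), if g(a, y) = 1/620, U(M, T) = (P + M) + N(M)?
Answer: 915420281/750539918100 - I*√19/408300 ≈ 0.0012197 - 1.0676e-5*I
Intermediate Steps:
N(z) = 0 (N(z) = -⅓*0 = 0)
P = I*√19 (P = √(-19) = I*√19 ≈ 4.3589*I)
U(M, T) = M + I*√19 (U(M, T) = (I*√19 + M) + 0 = (M + I*√19) + 0 = M + I*√19)
g(a, y) = 1/620
-(U(-498, 432)/408300 + g(385, 680)/177891) = -((-498 + I*√19)/408300 + (1/620)/177891) = -((-498 + I*√19)*(1/408300) + (1/620)*(1/177891)) = -((-83/68050 + I*√19/408300) + 1/110292420) = -(-915420281/750539918100 + I*√19/408300) = 915420281/750539918100 - I*√19/408300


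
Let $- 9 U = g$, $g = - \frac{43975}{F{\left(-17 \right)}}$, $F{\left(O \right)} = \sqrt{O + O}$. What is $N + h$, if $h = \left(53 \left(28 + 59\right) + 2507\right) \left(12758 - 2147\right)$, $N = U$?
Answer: $75529098 - \frac{43975 i \sqrt{34}}{306} \approx 7.5529 \cdot 10^{7} - 837.96 i$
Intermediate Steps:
$F{\left(O \right)} = \sqrt{2} \sqrt{O}$ ($F{\left(O \right)} = \sqrt{2 O} = \sqrt{2} \sqrt{O}$)
$g = \frac{43975 i \sqrt{34}}{34}$ ($g = - \frac{43975}{\sqrt{2} \sqrt{-17}} = - \frac{43975}{\sqrt{2} i \sqrt{17}} = - \frac{43975}{i \sqrt{34}} = - 43975 \left(- \frac{i \sqrt{34}}{34}\right) = \frac{43975 i \sqrt{34}}{34} \approx 7541.6 i$)
$U = - \frac{43975 i \sqrt{34}}{306}$ ($U = - \frac{\frac{43975}{34} i \sqrt{34}}{9} = - \frac{43975 i \sqrt{34}}{306} \approx - 837.96 i$)
$N = - \frac{43975 i \sqrt{34}}{306} \approx - 837.96 i$
$h = 75529098$ ($h = \left(53 \cdot 87 + 2507\right) 10611 = \left(4611 + 2507\right) 10611 = 7118 \cdot 10611 = 75529098$)
$N + h = - \frac{43975 i \sqrt{34}}{306} + 75529098 = 75529098 - \frac{43975 i \sqrt{34}}{306}$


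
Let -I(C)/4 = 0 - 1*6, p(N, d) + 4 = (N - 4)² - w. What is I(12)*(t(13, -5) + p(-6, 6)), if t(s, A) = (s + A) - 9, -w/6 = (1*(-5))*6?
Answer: -2040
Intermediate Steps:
w = 180 (w = -6*1*(-5)*6 = -(-30)*6 = -6*(-30) = 180)
p(N, d) = -184 + (-4 + N)² (p(N, d) = -4 + ((N - 4)² - 1*180) = -4 + ((-4 + N)² - 180) = -4 + (-180 + (-4 + N)²) = -184 + (-4 + N)²)
I(C) = 24 (I(C) = -4*(0 - 1*6) = -4*(0 - 6) = -4*(-6) = 24)
t(s, A) = -9 + A + s (t(s, A) = (A + s) - 9 = -9 + A + s)
I(12)*(t(13, -5) + p(-6, 6)) = 24*((-9 - 5 + 13) + (-184 + (-4 - 6)²)) = 24*(-1 + (-184 + (-10)²)) = 24*(-1 + (-184 + 100)) = 24*(-1 - 84) = 24*(-85) = -2040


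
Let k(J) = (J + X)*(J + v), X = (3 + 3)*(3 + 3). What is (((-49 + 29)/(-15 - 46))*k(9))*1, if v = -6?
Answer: 2700/61 ≈ 44.262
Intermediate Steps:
X = 36 (X = 6*6 = 36)
k(J) = (-6 + J)*(36 + J) (k(J) = (J + 36)*(J - 6) = (36 + J)*(-6 + J) = (-6 + J)*(36 + J))
(((-49 + 29)/(-15 - 46))*k(9))*1 = (((-49 + 29)/(-15 - 46))*(-216 + 9² + 30*9))*1 = ((-20/(-61))*(-216 + 81 + 270))*1 = (-20*(-1/61)*135)*1 = ((20/61)*135)*1 = (2700/61)*1 = 2700/61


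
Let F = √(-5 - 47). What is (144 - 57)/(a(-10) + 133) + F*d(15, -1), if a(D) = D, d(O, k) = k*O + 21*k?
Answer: 29/41 - 72*I*√13 ≈ 0.70732 - 259.6*I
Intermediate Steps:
d(O, k) = 21*k + O*k (d(O, k) = O*k + 21*k = 21*k + O*k)
F = 2*I*√13 (F = √(-52) = 2*I*√13 ≈ 7.2111*I)
(144 - 57)/(a(-10) + 133) + F*d(15, -1) = (144 - 57)/(-10 + 133) + (2*I*√13)*(-(21 + 15)) = 87/123 + (2*I*√13)*(-1*36) = 87*(1/123) + (2*I*√13)*(-36) = 29/41 - 72*I*√13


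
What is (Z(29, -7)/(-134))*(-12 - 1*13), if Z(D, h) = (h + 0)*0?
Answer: 0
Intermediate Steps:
Z(D, h) = 0 (Z(D, h) = h*0 = 0)
(Z(29, -7)/(-134))*(-12 - 1*13) = (0/(-134))*(-12 - 1*13) = (0*(-1/134))*(-12 - 13) = 0*(-25) = 0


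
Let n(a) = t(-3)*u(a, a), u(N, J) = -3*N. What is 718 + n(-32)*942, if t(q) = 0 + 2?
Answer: 181582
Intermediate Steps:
t(q) = 2
n(a) = -6*a (n(a) = 2*(-3*a) = -6*a)
718 + n(-32)*942 = 718 - 6*(-32)*942 = 718 + 192*942 = 718 + 180864 = 181582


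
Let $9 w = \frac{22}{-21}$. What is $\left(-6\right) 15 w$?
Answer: $\frac{220}{21} \approx 10.476$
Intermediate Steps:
$w = - \frac{22}{189}$ ($w = \frac{22 \frac{1}{-21}}{9} = \frac{22 \left(- \frac{1}{21}\right)}{9} = \frac{1}{9} \left(- \frac{22}{21}\right) = - \frac{22}{189} \approx -0.1164$)
$\left(-6\right) 15 w = \left(-6\right) 15 \left(- \frac{22}{189}\right) = \left(-90\right) \left(- \frac{22}{189}\right) = \frac{220}{21}$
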